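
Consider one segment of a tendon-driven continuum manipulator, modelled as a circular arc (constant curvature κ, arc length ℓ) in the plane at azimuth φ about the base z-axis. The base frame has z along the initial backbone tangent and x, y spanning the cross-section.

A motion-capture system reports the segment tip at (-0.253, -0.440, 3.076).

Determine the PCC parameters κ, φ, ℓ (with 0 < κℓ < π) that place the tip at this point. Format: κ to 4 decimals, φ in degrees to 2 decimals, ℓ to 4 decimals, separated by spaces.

0.1044 240.10 3.1315

ρ = √(x²+y²) = √(-0.253² + -0.440²) = 0.50755
φ = atan2(y, x) mod 360° = atan2(-0.440, -0.253) = 240.1011°
|p|² = ρ² + z² = 0.50755² + 3.076² = 9.71939
κ = 2ρ / |p|² = 2×0.50755 / 9.71939 = 0.10444
θ = 2·atan2(ρ, z) = 2·atan2(0.50755, 3.076) = 0.32706 rad
ℓ = θ/κ = 0.32706/0.10444 = 3.13153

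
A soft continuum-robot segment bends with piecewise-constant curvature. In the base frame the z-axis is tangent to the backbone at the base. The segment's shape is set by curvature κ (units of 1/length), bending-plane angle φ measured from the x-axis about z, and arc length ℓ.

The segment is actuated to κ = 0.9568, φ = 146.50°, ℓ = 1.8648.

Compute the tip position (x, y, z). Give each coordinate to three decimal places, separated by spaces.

-1.056 0.699 1.021

θ = κ·ℓ = 0.9568 × 1.8648 = 1.78424 rad
ρ = (1 − cos θ)/κ = (1 − -0.21183)/0.9568 = 1.26654
z = sin θ / κ = 0.97731/0.9568 = 1.02143
x = ρ cos φ = 1.26654 × cos(146.50°) = -1.05615
y = ρ sin φ = 1.26654 × sin(146.50°) = 0.69905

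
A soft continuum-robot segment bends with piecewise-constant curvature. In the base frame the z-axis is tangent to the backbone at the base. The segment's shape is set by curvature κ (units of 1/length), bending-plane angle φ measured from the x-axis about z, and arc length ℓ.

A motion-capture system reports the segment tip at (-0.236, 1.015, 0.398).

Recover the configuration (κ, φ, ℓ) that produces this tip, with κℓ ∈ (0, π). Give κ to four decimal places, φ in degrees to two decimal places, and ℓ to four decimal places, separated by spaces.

1.6749 103.09 1.4400

ρ = √(x²+y²) = √(-0.236² + 1.015²) = 1.04208
φ = atan2(y, x) mod 360° = atan2(1.015, -0.236) = 103.0894°
|p|² = ρ² + z² = 1.04208² + 0.398² = 1.24432
κ = 2ρ / |p|² = 2×1.04208 / 1.24432 = 1.67492
θ = 2·atan2(ρ, z) = 2·atan2(1.04208, 0.398) = 2.41193 rad
ℓ = θ/κ = 2.41193/1.67492 = 1.44002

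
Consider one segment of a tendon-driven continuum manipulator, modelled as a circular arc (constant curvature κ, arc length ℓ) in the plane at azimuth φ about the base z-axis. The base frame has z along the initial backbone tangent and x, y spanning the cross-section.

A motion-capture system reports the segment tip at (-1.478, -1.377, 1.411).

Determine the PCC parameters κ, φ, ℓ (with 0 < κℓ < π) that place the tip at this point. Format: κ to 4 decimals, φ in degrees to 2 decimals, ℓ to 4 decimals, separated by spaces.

ρ = √(x²+y²) = √(-1.478² + -1.377²) = 2.02005
φ = atan2(y, x) mod 360° = atan2(-1.377, -1.478) = 222.9739°
|p|² = ρ² + z² = 2.02005² + 1.411² = 6.07153
κ = 2ρ / |p|² = 2×2.02005 / 6.07153 = 0.66542
θ = 2·atan2(ρ, z) = 2·atan2(2.02005, 1.411) = 1.92216 rad
ℓ = θ/κ = 1.92216/0.66542 = 2.88865

0.6654 222.97 2.8887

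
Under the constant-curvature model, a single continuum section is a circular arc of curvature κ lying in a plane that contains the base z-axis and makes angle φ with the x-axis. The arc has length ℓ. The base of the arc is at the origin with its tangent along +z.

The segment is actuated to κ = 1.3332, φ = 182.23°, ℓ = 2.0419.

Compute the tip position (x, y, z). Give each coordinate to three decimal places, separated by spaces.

θ = κ·ℓ = 1.3332 × 2.0419 = 2.72226 rad
ρ = (1 − cos θ)/κ = (1 − -0.91336)/1.3332 = 1.43516
z = sin θ / κ = 0.40715/1.3332 = 0.30539
x = ρ cos φ = 1.43516 × cos(182.23°) = -1.43408
y = ρ sin φ = 1.43516 × sin(182.23°) = -0.05584

-1.434 -0.056 0.305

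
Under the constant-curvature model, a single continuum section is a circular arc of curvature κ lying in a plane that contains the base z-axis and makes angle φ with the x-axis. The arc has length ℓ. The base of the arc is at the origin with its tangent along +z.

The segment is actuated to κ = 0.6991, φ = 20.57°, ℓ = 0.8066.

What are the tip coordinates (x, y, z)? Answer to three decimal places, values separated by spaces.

0.207 0.078 0.765

θ = κ·ℓ = 0.6991 × 0.8066 = 0.56389 rad
ρ = (1 − cos θ)/κ = (1 − 0.84518)/0.6991 = 0.22146
z = sin θ / κ = 0.53448/0.6991 = 0.76453
x = ρ cos φ = 0.22146 × cos(20.57°) = 0.20734
y = ρ sin φ = 0.22146 × sin(20.57°) = 0.07781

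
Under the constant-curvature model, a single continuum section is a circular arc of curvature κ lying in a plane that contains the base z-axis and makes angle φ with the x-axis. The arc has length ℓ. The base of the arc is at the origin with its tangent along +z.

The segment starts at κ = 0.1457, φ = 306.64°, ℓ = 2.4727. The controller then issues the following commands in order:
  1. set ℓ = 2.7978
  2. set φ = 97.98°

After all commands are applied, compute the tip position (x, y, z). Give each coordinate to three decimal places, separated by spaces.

initial: κ=0.1457, φ=306.64°, ℓ=2.4727
cmd 1: set ℓ=2.7978 → (κ,φ,ℓ)=(0.1457,306.64°,2.7978) → tip=(0.3356,-0.4513,2.7210)
cmd 2: set φ=97.98° → (κ,φ,ℓ)=(0.1457,97.98°,2.7978) → tip=(-0.0781,0.5569,2.7210)

-0.078 0.557 2.721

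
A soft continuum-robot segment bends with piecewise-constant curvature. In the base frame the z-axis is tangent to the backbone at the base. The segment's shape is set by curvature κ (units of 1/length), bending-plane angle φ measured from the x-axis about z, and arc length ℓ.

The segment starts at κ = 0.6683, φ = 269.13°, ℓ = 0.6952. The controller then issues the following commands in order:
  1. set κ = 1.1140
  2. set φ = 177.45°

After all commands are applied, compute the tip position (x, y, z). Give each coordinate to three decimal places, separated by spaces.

initial: κ=0.6683, φ=269.13°, ℓ=0.6952
cmd 1: set κ=1.1140 → (κ,φ,ℓ)=(1.1140,269.13°,0.6952) → tip=(-0.0039,-0.2560,0.6278)
cmd 2: set φ=177.45° → (κ,φ,ℓ)=(1.1140,177.45°,0.6952) → tip=(-0.2558,0.0114,0.6278)

-0.256 0.011 0.628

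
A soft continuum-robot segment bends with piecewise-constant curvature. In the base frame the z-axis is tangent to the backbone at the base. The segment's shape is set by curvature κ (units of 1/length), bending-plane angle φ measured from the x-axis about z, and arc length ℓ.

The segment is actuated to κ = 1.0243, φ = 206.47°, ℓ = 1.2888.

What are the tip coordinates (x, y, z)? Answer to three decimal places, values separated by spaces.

-0.657 -0.327 0.946

θ = κ·ℓ = 1.0243 × 1.2888 = 1.32012 rad
ρ = (1 − cos θ)/κ = (1 − 0.24806)/1.0243 = 0.73410
z = sin θ / κ = 0.96874/1.0243 = 0.94576
x = ρ cos φ = 0.73410 × cos(206.47°) = -0.65714
y = ρ sin φ = 0.73410 × sin(206.47°) = -0.32721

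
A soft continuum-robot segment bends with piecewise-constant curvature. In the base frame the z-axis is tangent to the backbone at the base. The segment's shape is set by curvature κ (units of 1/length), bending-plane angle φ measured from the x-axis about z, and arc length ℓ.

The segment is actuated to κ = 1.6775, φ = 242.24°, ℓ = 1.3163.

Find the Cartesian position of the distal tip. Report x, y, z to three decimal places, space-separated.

θ = κ·ℓ = 1.6775 × 1.3163 = 2.20809 rad
ρ = (1 − cos θ)/κ = (1 − -0.59503)/1.6775 = 0.95083
z = sin θ / κ = 0.80371/1.6775 = 0.47911
x = ρ cos φ = 0.95083 × cos(242.24°) = -0.44287
y = ρ sin φ = 0.95083 × sin(242.24°) = -0.84140

-0.443 -0.841 0.479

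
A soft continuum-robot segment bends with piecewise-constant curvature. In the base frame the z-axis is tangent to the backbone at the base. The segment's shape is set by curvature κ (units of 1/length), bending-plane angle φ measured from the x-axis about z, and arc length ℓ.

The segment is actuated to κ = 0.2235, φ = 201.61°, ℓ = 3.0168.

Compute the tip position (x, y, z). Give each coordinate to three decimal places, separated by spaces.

θ = κ·ℓ = 0.2235 × 3.0168 = 0.67425 rad
ρ = (1 − cos θ)/κ = (1 − 0.78117)/0.2235 = 0.97909
z = sin θ / κ = 0.62432/0.2235 = 2.79336
x = ρ cos φ = 0.97909 × cos(201.61°) = -0.91028
y = ρ sin φ = 0.97909 × sin(201.61°) = -0.36059

-0.910 -0.361 2.793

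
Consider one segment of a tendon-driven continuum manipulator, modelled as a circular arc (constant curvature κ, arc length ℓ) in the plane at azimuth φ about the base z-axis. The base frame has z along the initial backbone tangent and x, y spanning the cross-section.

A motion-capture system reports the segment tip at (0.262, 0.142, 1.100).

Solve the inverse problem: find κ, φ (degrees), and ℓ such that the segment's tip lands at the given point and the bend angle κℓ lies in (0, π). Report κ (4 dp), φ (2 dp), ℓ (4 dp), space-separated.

ρ = √(x²+y²) = √(0.262² + 0.142²) = 0.29801
φ = atan2(y, x) mod 360° = atan2(0.142, 0.262) = 28.4570°
|p|² = ρ² + z² = 0.29801² + 1.100² = 1.29881
κ = 2ρ / |p|² = 2×0.29801 / 1.29881 = 0.45889
θ = 2·atan2(ρ, z) = 2·atan2(0.29801, 1.100) = 0.52913 rad
ℓ = θ/κ = 0.52913/0.45889 = 1.15306

0.4589 28.46 1.1531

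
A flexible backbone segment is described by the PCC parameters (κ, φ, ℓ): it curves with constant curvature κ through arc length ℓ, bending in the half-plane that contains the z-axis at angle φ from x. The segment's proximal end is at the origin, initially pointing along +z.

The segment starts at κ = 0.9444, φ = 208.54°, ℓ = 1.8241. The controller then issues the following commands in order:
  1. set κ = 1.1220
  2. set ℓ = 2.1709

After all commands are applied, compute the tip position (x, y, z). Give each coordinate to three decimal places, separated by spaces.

initial: κ=0.9444, φ=208.54°, ℓ=1.8241
cmd 1: set κ=1.1220 → (κ,φ,ℓ)=(1.1220,208.54°,1.8241) → tip=(-1.1416,-0.6209,0.7923)
cmd 2: set ℓ=2.1709 → (κ,φ,ℓ)=(1.1220,208.54°,2.1709) → tip=(-1.3788,-0.7499,0.5781)

-1.379 -0.750 0.578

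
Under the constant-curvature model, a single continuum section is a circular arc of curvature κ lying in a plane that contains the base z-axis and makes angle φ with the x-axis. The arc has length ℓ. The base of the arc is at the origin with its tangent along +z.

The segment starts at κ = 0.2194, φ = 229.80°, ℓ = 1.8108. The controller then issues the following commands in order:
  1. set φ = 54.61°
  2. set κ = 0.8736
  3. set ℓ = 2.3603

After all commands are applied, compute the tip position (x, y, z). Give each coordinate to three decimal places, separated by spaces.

0.976 1.373 1.009

initial: κ=0.2194, φ=229.80°, ℓ=1.8108
cmd 1: set φ=54.61° → (κ,φ,ℓ)=(0.2194,54.61°,1.8108) → tip=(0.2056,0.2894,1.7635)
cmd 2: set κ=0.8736 → (κ,φ,ℓ)=(0.8736,54.61°,1.8108) → tip=(0.6703,0.9436,1.1446)
cmd 3: set ℓ=2.3603 → (κ,φ,ℓ)=(0.8736,54.61°,2.3603) → tip=(0.9756,1.3733,1.0094)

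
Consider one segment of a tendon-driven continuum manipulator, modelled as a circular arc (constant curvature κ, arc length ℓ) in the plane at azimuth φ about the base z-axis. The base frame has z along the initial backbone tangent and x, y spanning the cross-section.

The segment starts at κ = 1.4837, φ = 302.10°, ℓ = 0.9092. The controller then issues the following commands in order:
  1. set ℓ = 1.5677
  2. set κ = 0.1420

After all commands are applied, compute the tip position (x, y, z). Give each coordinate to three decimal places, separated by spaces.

0.092 -0.147 1.555

initial: κ=1.4837, φ=302.10°, ℓ=0.9092
cmd 1: set ℓ=1.5677 → (κ,φ,ℓ)=(1.4837,302.10°,1.5677) → tip=(0.6037,-0.9623,0.4908)
cmd 2: set κ=0.1420 → (κ,φ,ℓ)=(0.1420,302.10°,1.5677) → tip=(0.0923,-0.1472,1.5548)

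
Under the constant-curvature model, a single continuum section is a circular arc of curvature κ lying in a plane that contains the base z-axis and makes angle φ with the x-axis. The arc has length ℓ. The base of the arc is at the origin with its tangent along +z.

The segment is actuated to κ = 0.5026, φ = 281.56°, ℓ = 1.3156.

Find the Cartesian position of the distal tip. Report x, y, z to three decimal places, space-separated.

0.084 -0.411 1.222

θ = κ·ℓ = 0.5026 × 1.3156 = 0.66122 rad
ρ = (1 − cos θ)/κ = (1 − 0.78924)/0.5026 = 0.41933
z = sin θ / κ = 0.61408/0.5026 = 1.22181
x = ρ cos φ = 0.41933 × cos(281.56°) = 0.08403
y = ρ sin φ = 0.41933 × sin(281.56°) = -0.41083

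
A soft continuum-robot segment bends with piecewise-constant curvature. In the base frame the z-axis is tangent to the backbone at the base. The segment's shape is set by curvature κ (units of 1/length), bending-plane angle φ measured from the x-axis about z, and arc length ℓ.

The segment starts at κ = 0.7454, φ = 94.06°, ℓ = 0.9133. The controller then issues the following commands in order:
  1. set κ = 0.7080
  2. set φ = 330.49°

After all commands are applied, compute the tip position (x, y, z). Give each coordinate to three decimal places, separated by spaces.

0.248 -0.140 0.851

initial: κ=0.7454, φ=94.06°, ℓ=0.9133
cmd 1: set κ=0.7080 → (κ,φ,ℓ)=(0.7080,94.06°,0.9133) → tip=(-0.0202,0.2844,0.8510)
cmd 2: set φ=330.49° → (κ,φ,ℓ)=(0.7080,330.49°,0.9133) → tip=(0.2481,-0.1404,0.8510)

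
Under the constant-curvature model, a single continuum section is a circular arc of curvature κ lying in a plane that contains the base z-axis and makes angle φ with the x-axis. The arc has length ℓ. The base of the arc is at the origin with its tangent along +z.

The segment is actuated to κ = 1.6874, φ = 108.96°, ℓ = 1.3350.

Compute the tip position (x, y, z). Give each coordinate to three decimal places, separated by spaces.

-0.314 0.914 0.460

θ = κ·ℓ = 1.6874 × 1.3350 = 2.25268 rad
ρ = (1 − cos θ)/κ = (1 − -0.63026)/1.6874 = 0.96613
z = sin θ / κ = 0.77639/1.6874 = 0.46011
x = ρ cos φ = 0.96613 × cos(108.96°) = -0.31390
y = ρ sin φ = 0.96613 × sin(108.96°) = 0.91372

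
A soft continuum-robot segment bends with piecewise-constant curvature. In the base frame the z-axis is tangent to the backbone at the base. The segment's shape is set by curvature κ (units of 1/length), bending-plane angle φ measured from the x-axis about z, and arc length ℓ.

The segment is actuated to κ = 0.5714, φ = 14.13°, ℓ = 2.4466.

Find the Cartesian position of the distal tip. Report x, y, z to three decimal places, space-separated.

θ = κ·ℓ = 0.5714 × 2.4466 = 1.39799 rad
ρ = (1 − cos θ)/κ = (1 − 0.17195)/0.5714 = 1.44916
z = sin θ / κ = 0.98511/0.5714 = 1.72402
x = ρ cos φ = 1.44916 × cos(14.13°) = 1.40531
y = ρ sin φ = 1.44916 × sin(14.13°) = 0.35377

1.405 0.354 1.724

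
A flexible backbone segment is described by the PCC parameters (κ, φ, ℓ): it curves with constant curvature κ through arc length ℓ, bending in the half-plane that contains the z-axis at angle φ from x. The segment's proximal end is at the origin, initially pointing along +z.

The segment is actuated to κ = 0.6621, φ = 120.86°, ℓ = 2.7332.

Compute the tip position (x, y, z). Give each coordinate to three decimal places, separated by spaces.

-0.958 1.603 1.467

θ = κ·ℓ = 0.6621 × 2.7332 = 1.80965 rad
ρ = (1 − cos θ)/κ = (1 − -0.23659)/0.6621 = 1.86768
z = sin θ / κ = 0.97161/0.6621 = 1.46747
x = ρ cos φ = 1.86768 × cos(120.86°) = -0.95801
y = ρ sin φ = 1.86768 × sin(120.86°) = 1.60326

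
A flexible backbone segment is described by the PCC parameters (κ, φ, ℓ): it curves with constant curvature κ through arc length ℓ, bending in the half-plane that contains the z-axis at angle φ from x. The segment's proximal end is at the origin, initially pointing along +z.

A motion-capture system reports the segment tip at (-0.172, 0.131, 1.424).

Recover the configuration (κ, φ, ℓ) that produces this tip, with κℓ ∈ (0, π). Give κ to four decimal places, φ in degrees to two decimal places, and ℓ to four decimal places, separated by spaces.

ρ = √(x²+y²) = √(-0.172² + 0.131²) = 0.21621
φ = atan2(y, x) mod 360° = atan2(0.131, -0.172) = 142.7061°
|p|² = ρ² + z² = 0.21621² + 1.424² = 2.07452
κ = 2ρ / |p|² = 2×0.21621 / 2.07452 = 0.20844
θ = 2·atan2(ρ, z) = 2·atan2(0.21621, 1.424) = 0.30136 rad
ℓ = θ/κ = 0.30136/0.20844 = 1.44578

0.2084 142.71 1.4458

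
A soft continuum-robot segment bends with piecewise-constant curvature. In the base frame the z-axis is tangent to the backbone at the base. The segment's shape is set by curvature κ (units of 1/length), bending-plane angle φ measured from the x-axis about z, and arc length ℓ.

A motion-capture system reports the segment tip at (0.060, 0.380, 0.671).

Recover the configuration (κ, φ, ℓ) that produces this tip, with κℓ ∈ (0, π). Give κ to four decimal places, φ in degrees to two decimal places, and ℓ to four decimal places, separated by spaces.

ρ = √(x²+y²) = √(0.060² + 0.380²) = 0.38471
φ = atan2(y, x) mod 360° = atan2(0.380, 0.060) = 81.0274°
|p|² = ρ² + z² = 0.38471² + 0.671² = 0.59824
κ = 2ρ / |p|² = 2×0.38471 / 0.59824 = 1.28613
θ = 2·atan2(ρ, z) = 2·atan2(0.38471, 0.671) = 1.04116 rad
ℓ = θ/κ = 1.04116/1.28613 = 0.80953

1.2861 81.03 0.8095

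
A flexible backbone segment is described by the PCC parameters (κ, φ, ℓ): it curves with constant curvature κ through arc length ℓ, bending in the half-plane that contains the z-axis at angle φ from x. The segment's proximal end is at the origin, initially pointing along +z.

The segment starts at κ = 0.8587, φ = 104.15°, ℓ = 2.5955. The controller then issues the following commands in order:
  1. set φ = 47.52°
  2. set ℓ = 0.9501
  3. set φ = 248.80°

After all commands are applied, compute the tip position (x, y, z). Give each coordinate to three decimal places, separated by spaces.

-0.133 -0.342 0.848

initial: κ=0.8587, φ=104.15°, ℓ=2.5955
cmd 1: set φ=47.52° → (κ,φ,ℓ)=(0.8587,47.52°,2.5955) → tip=(1.2674,1.3841,0.9214)
cmd 2: set ℓ=0.9501 → (κ,φ,ℓ)=(0.8587,47.52°,0.9501) → tip=(0.2475,0.2703,0.8482)
cmd 3: set φ=248.80° → (κ,φ,ℓ)=(0.8587,248.80°,0.9501) → tip=(-0.1326,-0.3417,0.8482)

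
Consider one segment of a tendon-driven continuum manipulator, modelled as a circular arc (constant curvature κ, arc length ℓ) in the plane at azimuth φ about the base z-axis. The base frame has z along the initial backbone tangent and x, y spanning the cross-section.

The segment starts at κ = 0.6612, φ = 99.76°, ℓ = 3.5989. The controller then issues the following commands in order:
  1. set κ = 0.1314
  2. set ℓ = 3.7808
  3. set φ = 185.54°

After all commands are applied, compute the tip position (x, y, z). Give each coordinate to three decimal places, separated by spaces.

initial: κ=0.6612, φ=99.76°, ℓ=3.5989
cmd 1: set κ=0.1314 → (κ,φ,ℓ)=(0.1314,99.76°,3.5989) → tip=(-0.1416,0.8231,3.4663)
cmd 2: set ℓ=3.7808 → (κ,φ,ℓ)=(0.1314,99.76°,3.7808) → tip=(-0.1560,0.9067,3.6272)
cmd 3: set φ=185.54° → (κ,φ,ℓ)=(0.1314,185.54°,3.7808) → tip=(-0.9157,-0.0888,3.6272)

-0.916 -0.089 3.627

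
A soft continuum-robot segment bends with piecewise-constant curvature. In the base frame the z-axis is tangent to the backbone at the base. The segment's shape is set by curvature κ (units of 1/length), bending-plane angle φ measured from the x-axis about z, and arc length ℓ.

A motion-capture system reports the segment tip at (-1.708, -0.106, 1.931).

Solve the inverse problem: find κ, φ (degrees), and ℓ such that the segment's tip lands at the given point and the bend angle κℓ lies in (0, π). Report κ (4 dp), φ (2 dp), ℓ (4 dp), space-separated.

ρ = √(x²+y²) = √(-1.708² + -0.106²) = 1.71129
φ = atan2(y, x) mod 360° = atan2(-0.106, -1.708) = 183.5513°
|p|² = ρ² + z² = 1.71129² + 1.931² = 6.65726
κ = 2ρ / |p|² = 2×1.71129 / 6.65726 = 0.51411
θ = 2·atan2(ρ, z) = 2·atan2(1.71129, 1.931) = 1.45030 rad
ℓ = θ/κ = 1.45030/0.51411 = 2.82098

0.5141 183.55 2.8210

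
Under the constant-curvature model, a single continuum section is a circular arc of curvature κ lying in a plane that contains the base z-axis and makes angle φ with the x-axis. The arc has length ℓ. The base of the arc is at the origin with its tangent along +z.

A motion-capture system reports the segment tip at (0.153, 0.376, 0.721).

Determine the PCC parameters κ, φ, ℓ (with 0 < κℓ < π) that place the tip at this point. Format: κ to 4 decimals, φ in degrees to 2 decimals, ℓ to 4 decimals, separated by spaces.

1.1859 67.86 0.8648

ρ = √(x²+y²) = √(0.153² + 0.376²) = 0.40594
φ = atan2(y, x) mod 360° = atan2(0.376, 0.153) = 67.8579°
|p|² = ρ² + z² = 0.40594² + 0.721² = 0.68463
κ = 2ρ / |p|² = 2×0.40594 / 0.68463 = 1.18587
θ = 2·atan2(ρ, z) = 2·atan2(0.40594, 0.721) = 1.02557 rad
ℓ = θ/κ = 1.02557/1.18587 = 0.86483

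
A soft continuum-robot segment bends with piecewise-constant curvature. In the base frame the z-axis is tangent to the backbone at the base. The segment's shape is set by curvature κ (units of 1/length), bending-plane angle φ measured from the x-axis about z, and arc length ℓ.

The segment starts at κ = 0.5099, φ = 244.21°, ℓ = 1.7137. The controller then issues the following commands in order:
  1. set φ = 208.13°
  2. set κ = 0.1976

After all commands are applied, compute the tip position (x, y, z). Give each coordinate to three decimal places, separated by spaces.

-0.253 -0.135 1.681

initial: κ=0.5099, φ=244.21°, ℓ=1.7137
cmd 1: set φ=208.13° → (κ,φ,ℓ)=(0.5099,208.13°,1.7137) → tip=(-0.6193,-0.3311,1.5038)
cmd 2: set κ=0.1976 → (κ,φ,ℓ)=(0.1976,208.13°,1.7137) → tip=(-0.2534,-0.1355,1.6811)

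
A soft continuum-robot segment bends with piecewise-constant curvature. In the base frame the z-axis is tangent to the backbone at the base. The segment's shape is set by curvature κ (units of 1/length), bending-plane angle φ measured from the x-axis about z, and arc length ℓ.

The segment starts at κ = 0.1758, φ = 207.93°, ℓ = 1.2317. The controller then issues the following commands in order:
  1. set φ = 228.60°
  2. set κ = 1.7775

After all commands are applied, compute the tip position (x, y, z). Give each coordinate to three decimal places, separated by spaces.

initial: κ=0.1758, φ=207.93°, ℓ=1.2317
cmd 1: set φ=228.60° → (κ,φ,ℓ)=(0.1758,228.60°,1.2317) → tip=(-0.0878,-0.0996,1.2221)
cmd 2: set κ=1.7775 → (κ,φ,ℓ)=(1.7775,228.60°,1.2317) → tip=(-0.5878,-0.6667,0.4584)

-0.588 -0.667 0.458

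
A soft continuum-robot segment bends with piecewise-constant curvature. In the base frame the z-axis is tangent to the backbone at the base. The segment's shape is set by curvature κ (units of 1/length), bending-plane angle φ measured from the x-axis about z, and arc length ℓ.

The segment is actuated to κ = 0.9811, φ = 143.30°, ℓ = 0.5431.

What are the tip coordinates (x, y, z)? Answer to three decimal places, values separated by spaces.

-0.113 0.084 0.518

θ = κ·ℓ = 0.9811 × 0.5431 = 0.53284 rad
ρ = (1 − cos θ)/κ = (1 − 0.86137)/0.9811 = 0.14130
z = sin θ / κ = 0.50798/0.9811 = 0.51776
x = ρ cos φ = 0.14130 × cos(143.30°) = -0.11329
y = ρ sin φ = 0.14130 × sin(143.30°) = 0.08444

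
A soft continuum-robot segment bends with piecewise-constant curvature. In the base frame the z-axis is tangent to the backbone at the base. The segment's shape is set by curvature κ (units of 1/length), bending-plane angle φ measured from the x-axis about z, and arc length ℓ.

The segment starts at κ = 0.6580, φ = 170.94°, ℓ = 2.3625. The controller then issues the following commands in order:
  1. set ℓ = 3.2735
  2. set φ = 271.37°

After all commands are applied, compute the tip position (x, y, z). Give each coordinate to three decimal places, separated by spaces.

0.056 -2.356 1.269

initial: κ=0.6580, φ=170.94°, ℓ=2.3625
cmd 1: set ℓ=3.2735 → (κ,φ,ℓ)=(0.6580,170.94°,3.2735) → tip=(-2.3272,0.3711,1.2686)
cmd 2: set φ=271.37° → (κ,φ,ℓ)=(0.6580,271.37°,3.2735) → tip=(0.0563,-2.3560,1.2686)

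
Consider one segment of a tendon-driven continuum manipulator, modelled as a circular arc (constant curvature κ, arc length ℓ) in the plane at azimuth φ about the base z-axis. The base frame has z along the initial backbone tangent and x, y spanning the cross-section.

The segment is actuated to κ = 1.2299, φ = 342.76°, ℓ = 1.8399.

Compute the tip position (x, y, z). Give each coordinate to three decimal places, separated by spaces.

1.272 -0.395 0.626

θ = κ·ℓ = 1.2299 × 1.8399 = 2.26289 rad
ρ = (1 − cos θ)/κ = (1 − -0.63815)/1.2299 = 1.33194
z = sin θ / κ = 0.76991/1.2299 = 0.62599
x = ρ cos φ = 1.33194 × cos(342.76°) = 1.27210
y = ρ sin φ = 1.33194 × sin(342.76°) = -0.39475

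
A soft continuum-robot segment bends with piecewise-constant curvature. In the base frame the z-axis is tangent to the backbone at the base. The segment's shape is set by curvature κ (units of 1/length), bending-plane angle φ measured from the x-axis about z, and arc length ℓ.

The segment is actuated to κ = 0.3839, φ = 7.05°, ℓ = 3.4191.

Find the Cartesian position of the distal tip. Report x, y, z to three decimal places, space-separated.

1.925 0.238 2.518

θ = κ·ℓ = 0.3839 × 3.4191 = 1.31259 rad
ρ = (1 − cos θ)/κ = (1 − 0.25534)/0.3839 = 1.93971
z = sin θ / κ = 0.96685/0.3839 = 2.51849
x = ρ cos φ = 1.93971 × cos(7.05°) = 1.92505
y = ρ sin φ = 1.93971 × sin(7.05°) = 0.23807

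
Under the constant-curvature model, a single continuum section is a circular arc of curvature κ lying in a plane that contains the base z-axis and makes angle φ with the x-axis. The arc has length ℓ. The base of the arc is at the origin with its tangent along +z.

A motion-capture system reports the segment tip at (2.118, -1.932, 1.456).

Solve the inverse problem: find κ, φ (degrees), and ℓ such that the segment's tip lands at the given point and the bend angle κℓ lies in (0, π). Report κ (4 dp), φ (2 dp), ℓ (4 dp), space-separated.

ρ = √(x²+y²) = √(2.118² + -1.932²) = 2.86680
φ = atan2(y, x) mod 360° = atan2(-1.932, 2.118) = 317.6295°
|p|² = ρ² + z² = 2.86680² + 1.456² = 10.33848
κ = 2ρ / |p|² = 2×2.86680 / 10.33848 = 0.55459
θ = 2·atan2(ρ, z) = 2·atan2(2.86680, 1.456) = 2.20172 rad
ℓ = θ/κ = 2.20172/0.55459 = 3.97002

0.5546 317.63 3.9700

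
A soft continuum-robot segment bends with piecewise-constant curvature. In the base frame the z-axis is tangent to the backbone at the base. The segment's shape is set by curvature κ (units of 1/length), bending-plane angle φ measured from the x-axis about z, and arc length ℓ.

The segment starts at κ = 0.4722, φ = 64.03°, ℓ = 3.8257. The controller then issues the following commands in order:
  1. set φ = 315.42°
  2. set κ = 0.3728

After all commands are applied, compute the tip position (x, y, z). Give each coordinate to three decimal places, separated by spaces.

initial: κ=0.4722, φ=64.03°, ℓ=3.8257
cmd 1: set φ=315.42° → (κ,φ,ℓ)=(0.4722,315.42°,3.8257) → tip=(1.8607,-1.8336,2.0592)
cmd 2: set κ=0.3728 → (κ,φ,ℓ)=(0.3728,315.42°,3.8257) → tip=(1.6353,-1.6115,2.6544)

1.635 -1.612 2.654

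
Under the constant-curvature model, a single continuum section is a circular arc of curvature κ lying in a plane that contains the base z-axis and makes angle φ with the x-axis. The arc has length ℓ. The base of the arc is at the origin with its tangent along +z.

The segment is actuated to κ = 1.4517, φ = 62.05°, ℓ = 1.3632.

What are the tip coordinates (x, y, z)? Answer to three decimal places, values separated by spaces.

0.451 0.850 0.632

θ = κ·ℓ = 1.4517 × 1.3632 = 1.97896 rad
ρ = (1 − cos θ)/κ = (1 − -0.39692)/1.4517 = 0.96227
z = sin θ / κ = 0.91785/1.4517 = 0.63226
x = ρ cos φ = 0.96227 × cos(62.05°) = 0.45102
y = ρ sin φ = 0.96227 × sin(62.05°) = 0.85002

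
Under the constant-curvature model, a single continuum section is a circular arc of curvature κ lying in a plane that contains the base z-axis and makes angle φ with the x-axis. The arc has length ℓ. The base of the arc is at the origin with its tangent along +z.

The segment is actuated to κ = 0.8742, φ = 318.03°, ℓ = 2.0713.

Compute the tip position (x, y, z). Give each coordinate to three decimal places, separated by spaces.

1.053 -0.947 1.111

θ = κ·ℓ = 0.8742 × 2.0713 = 1.81073 rad
ρ = (1 − cos θ)/κ = (1 − -0.23764)/0.8742 = 1.41574
z = sin θ / κ = 0.97135/0.8742 = 1.11113
x = ρ cos φ = 1.41574 × cos(318.03°) = 1.05259
y = ρ sin φ = 1.41574 × sin(318.03°) = -0.94676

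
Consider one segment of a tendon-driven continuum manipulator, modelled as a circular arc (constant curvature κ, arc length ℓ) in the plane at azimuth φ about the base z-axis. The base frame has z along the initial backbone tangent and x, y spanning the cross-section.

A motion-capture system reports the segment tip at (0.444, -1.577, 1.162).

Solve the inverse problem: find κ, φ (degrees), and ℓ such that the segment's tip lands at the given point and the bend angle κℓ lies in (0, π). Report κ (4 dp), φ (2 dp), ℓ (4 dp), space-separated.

0.8122 285.72 2.3489

ρ = √(x²+y²) = √(0.444² + -1.577²) = 1.63831
φ = atan2(y, x) mod 360° = atan2(-1.577, 0.444) = 285.7244°
|p|² = ρ² + z² = 1.63831² + 1.162² = 4.03431
κ = 2ρ / |p|² = 2×1.63831 / 4.03431 = 0.81219
θ = 2·atan2(ρ, z) = 2·atan2(1.63831, 1.162) = 1.90776 rad
ℓ = θ/κ = 1.90776/0.81219 = 2.34891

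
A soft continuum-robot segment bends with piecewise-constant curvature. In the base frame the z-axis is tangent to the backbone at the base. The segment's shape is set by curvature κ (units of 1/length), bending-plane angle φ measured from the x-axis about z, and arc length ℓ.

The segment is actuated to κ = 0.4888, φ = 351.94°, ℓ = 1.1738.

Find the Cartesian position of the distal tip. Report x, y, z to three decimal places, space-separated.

θ = κ·ℓ = 0.4888 × 1.1738 = 0.57375 rad
ρ = (1 − cos θ)/κ = (1 − 0.83987)/0.4888 = 0.32760
z = sin θ / κ = 0.54279/0.4888 = 1.11045
x = ρ cos φ = 0.32760 × cos(351.94°) = 0.32436
y = ρ sin φ = 0.32760 × sin(351.94°) = -0.04593

0.324 -0.046 1.110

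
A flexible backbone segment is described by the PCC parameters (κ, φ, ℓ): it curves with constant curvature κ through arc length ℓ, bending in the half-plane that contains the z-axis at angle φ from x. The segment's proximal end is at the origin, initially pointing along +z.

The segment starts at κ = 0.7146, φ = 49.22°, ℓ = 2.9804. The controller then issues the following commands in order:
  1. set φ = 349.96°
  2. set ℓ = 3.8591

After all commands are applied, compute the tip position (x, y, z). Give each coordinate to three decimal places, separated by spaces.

initial: κ=0.7146, φ=49.22°, ℓ=2.9804
cmd 1: set φ=349.96° → (κ,φ,ℓ)=(0.7146,349.96°,2.9804) → tip=(2.1087,-0.3733,1.1864)
cmd 2: set ℓ=3.8591 → (κ,φ,ℓ)=(0.7146,349.96°,3.8591) → tip=(2.6556,-0.4702,0.5241)

2.656 -0.470 0.524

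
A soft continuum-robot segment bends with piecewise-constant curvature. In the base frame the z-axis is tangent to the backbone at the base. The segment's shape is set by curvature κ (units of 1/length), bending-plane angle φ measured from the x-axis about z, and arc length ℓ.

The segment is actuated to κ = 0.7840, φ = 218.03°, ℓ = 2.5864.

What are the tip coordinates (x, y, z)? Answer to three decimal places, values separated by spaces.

θ = κ·ℓ = 0.7840 × 2.5864 = 2.02774 rad
ρ = (1 − cos θ)/κ = (1 − -0.44121)/0.7840 = 1.83827
z = sin θ / κ = 0.89741/0.7840 = 1.14465
x = ρ cos φ = 1.83827 × cos(218.03°) = -1.44799
y = ρ sin φ = 1.83827 × sin(218.03°) = -1.13251

-1.448 -1.133 1.145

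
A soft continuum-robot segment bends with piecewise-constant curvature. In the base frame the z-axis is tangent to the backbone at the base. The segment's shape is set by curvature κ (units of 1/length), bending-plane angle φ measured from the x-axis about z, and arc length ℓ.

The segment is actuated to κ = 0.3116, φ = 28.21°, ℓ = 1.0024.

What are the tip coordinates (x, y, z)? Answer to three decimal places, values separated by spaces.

θ = κ·ℓ = 0.3116 × 1.0024 = 0.31235 rad
ρ = (1 − cos θ)/κ = (1 − 0.95161)/0.3116 = 0.15528
z = sin θ / κ = 0.30729/0.3116 = 0.98618
x = ρ cos φ = 0.15528 × cos(28.21°) = 0.13684
y = ρ sin φ = 0.15528 × sin(28.21°) = 0.07340

0.137 0.073 0.986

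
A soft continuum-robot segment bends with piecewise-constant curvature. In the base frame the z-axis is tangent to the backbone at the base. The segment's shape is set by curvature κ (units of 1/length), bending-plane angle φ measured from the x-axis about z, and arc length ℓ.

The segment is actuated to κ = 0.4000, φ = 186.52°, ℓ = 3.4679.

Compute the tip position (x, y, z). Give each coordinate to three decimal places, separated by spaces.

-2.030 -0.232 2.458

θ = κ·ℓ = 0.4000 × 3.4679 = 1.38716 rad
ρ = (1 − cos θ)/κ = (1 − 0.18261)/0.4000 = 2.04349
z = sin θ / κ = 0.98319/0.4000 = 2.45797
x = ρ cos φ = 2.04349 × cos(186.52°) = -2.03027
y = ρ sin φ = 2.04349 × sin(186.52°) = -0.23204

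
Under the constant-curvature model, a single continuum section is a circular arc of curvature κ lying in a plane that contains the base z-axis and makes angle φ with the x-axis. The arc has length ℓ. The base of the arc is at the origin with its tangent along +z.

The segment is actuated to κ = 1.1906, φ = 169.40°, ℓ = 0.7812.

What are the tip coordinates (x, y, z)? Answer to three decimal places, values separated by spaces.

-0.332 0.062 0.673

θ = κ·ℓ = 1.1906 × 0.7812 = 0.93010 rad
ρ = (1 − cos θ)/κ = (1 − 0.59776)/1.1906 = 0.33785
z = sin θ / κ = 0.80168/1.1906 = 0.67334
x = ρ cos φ = 0.33785 × cos(169.40°) = -0.33208
y = ρ sin φ = 0.33785 × sin(169.40°) = 0.06215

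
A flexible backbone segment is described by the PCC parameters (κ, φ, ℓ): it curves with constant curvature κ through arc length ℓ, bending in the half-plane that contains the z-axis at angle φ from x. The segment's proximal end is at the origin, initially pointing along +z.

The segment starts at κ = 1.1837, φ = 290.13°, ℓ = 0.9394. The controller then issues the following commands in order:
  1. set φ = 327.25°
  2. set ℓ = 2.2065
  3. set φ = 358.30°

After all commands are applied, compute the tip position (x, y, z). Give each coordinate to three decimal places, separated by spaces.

initial: κ=1.1837, φ=290.13°, ℓ=0.9394
cmd 1: set φ=327.25° → (κ,φ,ℓ)=(1.1837,327.25°,0.9394) → tip=(0.3958,-0.2546,0.7574)
cmd 2: set ℓ=2.2065 → (κ,φ,ℓ)=(1.1837,327.25°,2.2065) → tip=(1.3236,-0.8514,0.4269)
cmd 3: set φ=358.30° → (κ,φ,ℓ)=(1.1837,358.30°,2.2065) → tip=(1.5731,-0.0467,0.4269)

1.573 -0.047 0.427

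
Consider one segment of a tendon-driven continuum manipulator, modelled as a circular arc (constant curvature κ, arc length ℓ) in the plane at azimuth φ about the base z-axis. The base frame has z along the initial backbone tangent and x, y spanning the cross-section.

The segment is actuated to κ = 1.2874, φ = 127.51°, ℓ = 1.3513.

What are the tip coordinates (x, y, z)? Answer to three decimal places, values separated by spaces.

θ = κ·ℓ = 1.2874 × 1.3513 = 1.73966 rad
ρ = (1 − cos θ)/κ = (1 − -0.16807)/1.2874 = 0.90731
z = sin θ / κ = 0.98578/1.2874 = 0.76571
x = ρ cos φ = 0.90731 × cos(127.51°) = -0.55246
y = ρ sin φ = 0.90731 × sin(127.51°) = 0.71972

-0.552 0.720 0.766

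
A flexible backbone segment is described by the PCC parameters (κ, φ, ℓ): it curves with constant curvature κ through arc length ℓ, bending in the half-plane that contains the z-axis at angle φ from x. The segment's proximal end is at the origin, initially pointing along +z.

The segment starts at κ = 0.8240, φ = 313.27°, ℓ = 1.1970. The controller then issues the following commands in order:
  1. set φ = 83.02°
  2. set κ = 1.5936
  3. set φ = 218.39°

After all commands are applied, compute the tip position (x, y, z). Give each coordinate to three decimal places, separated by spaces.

-0.654 -0.518 0.592

initial: κ=0.8240, φ=313.27°, ℓ=1.1970
cmd 1: set φ=83.02° → (κ,φ,ℓ)=(0.8240,83.02°,1.1970) → tip=(0.0661,0.5400,1.0121)
cmd 2: set κ=1.5936 → (κ,φ,ℓ)=(1.5936,83.02°,1.1970) → tip=(0.1015,0.8287,0.5923)
cmd 3: set φ=218.39° → (κ,φ,ℓ)=(1.5936,218.39°,1.1970) → tip=(-0.6544,-0.5185,0.5923)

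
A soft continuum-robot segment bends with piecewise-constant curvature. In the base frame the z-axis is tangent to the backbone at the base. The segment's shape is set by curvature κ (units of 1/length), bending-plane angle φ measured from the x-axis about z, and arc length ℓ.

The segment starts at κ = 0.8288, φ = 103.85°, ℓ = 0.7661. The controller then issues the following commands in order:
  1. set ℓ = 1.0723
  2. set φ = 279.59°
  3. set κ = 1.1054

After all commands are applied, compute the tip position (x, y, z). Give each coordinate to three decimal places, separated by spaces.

initial: κ=0.8288, φ=103.85°, ℓ=0.7661
cmd 1: set ℓ=1.0723 → (κ,φ,ℓ)=(0.8288,103.85°,1.0723) → tip=(-0.1067,0.4330,0.9366)
cmd 2: set φ=279.59° → (κ,φ,ℓ)=(0.8288,279.59°,1.0723) → tip=(0.0743,-0.4397,0.9366)
cmd 3: set κ=1.1054 → (κ,φ,ℓ)=(1.1054,279.59°,1.0723) → tip=(0.0940,-0.5566,0.8383)

0.094 -0.557 0.838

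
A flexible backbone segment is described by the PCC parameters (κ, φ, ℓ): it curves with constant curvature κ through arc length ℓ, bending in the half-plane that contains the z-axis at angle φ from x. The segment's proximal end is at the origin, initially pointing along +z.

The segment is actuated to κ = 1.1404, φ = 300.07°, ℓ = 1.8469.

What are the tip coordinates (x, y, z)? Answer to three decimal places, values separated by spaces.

θ = κ·ℓ = 1.1404 × 1.8469 = 2.10620 rad
ρ = (1 − cos θ)/κ = (1 − -0.51019)/1.1404 = 1.32427
z = sin θ / κ = 0.86006/1.1404 = 0.75417
x = ρ cos φ = 1.32427 × cos(300.07°) = 0.66353
y = ρ sin φ = 1.32427 × sin(300.07°) = -1.14604

0.664 -1.146 0.754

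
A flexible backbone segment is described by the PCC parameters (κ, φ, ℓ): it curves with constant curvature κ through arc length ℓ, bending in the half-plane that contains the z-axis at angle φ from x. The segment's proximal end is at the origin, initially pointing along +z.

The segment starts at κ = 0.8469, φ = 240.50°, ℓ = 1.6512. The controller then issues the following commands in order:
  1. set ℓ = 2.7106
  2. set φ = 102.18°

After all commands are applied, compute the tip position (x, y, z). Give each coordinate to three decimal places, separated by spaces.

-0.414 1.919 0.884

initial: κ=0.8469, φ=240.50°, ℓ=1.6512
cmd 1: set ℓ=2.7106 → (κ,φ,ℓ)=(0.8469,240.50°,2.7106) → tip=(-0.9669,-1.7091,0.8840)
cmd 2: set φ=102.18° → (κ,φ,ℓ)=(0.8469,102.18°,2.7106) → tip=(-0.4143,1.9194,0.8840)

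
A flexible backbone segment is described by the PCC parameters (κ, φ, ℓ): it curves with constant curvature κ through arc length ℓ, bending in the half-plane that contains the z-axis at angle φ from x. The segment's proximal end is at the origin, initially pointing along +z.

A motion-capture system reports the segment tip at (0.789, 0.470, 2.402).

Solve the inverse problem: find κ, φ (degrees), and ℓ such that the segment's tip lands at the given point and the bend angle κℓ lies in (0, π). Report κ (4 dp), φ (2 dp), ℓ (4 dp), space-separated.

ρ = √(x²+y²) = √(0.789² + 0.470²) = 0.91838
φ = atan2(y, x) mod 360° = atan2(0.470, 0.789) = 30.7819°
|p|² = ρ² + z² = 0.91838² + 2.402² = 6.61303
κ = 2ρ / |p|² = 2×0.91838 / 6.61303 = 0.27775
θ = 2·atan2(ρ, z) = 2·atan2(0.91838, 2.402) = 0.73038 rad
ℓ = θ/κ = 0.73038/0.27775 = 2.62964

0.2777 30.78 2.6296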